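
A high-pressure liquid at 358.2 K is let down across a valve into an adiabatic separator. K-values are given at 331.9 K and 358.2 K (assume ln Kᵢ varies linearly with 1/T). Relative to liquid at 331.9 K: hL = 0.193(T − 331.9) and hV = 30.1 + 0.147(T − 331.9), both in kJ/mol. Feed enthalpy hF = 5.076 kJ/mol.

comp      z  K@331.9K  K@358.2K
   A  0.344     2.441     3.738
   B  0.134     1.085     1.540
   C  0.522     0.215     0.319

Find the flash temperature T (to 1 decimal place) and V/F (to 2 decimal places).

T = 335.0 K, V/F = 0.15

Adiabatic flash: solve Rachford–Rice at each trial T, then check hF = ψ·hV(T) + (1−ψ)·hL(T).
  T = 331.9 K: K = (2.441, 1.085, 0.215), RR gives ψ = 0.100, H_out = 3.006 kJ/mol
  T = 358.2 K: K = (3.738, 1.540, 0.319), RR gives ψ = 0.419, H_out = 17.187 kJ/mol
  T = 345.0 K: K = (3.043, 1.300, 0.264), RR gives ψ = 0.280, H_out = 10.787 kJ/mol
  T = 338.4 K: K = (2.729, 1.189, 0.238), RR gives ψ = 0.197, H_out = 7.135 kJ/mol
  T = 335.1 K: K = (2.580, 1.136, 0.226), RR gives ψ = 0.150, H_out = 5.121 kJ/mol
  T = 333.5 K: K = (2.510, 1.110, 0.221), RR gives ψ = 0.126, H_out = 4.086 kJ/mol
Linear interpolation between T = 333.5 (H_out = 4.086) and T = 335.1 (H_out = 5.121) on hF = 5.076 gives T ≈ 335.0 K, at which ψ = 0.15.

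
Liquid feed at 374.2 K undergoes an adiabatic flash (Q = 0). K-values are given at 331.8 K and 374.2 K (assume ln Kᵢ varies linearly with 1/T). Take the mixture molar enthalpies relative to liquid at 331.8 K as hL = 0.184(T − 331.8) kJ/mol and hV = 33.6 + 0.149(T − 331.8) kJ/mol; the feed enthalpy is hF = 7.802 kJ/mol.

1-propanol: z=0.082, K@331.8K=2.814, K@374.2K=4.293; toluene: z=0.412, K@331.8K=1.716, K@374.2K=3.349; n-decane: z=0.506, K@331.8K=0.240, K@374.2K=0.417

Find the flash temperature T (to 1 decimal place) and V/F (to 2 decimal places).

Adiabatic flash: solve Rachford–Rice at each trial T, then check hF = ψ·hV(T) + (1−ψ)·hL(T).
  T = 331.8 K: K = (2.814, 1.716, 0.240), RR gives ψ = 0.079, H_out = 2.663 kJ/mol
  T = 374.2 K: K = (4.293, 3.349, 0.417), RR gives ψ = 0.643, H_out = 28.461 kJ/mol
  T = 353.0 K: K = (3.520, 2.446, 0.322), RR gives ψ = 0.410, H_out = 17.377 kJ/mol
  T = 342.4 K: K = (3.158, 2.060, 0.279), RR gives ψ = 0.268, H_out = 10.859 kJ/mol
  T = 337.1 K: K = (2.984, 1.883, 0.259), RR gives ψ = 0.181, H_out = 7.039 kJ/mol
  T = 339.8 K: K = (3.072, 1.972, 0.269), RR gives ψ = 0.227, H_out = 9.045 kJ/mol
  T = 338.5 K: K = (3.029, 1.929, 0.264), RR gives ψ = 0.206, H_out = 8.096 kJ/mol
Linear interpolation between T = 337.1 (H_out = 7.039) and T = 338.5 (H_out = 8.096) on hF = 7.802 gives T ≈ 338.1 K, at which ψ = 0.20.

T = 338.1 K, V/F = 0.20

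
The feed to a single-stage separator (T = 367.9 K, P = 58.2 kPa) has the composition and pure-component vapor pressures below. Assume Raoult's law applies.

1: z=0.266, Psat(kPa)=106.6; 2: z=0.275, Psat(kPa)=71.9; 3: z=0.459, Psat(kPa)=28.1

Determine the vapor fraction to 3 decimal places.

ψ = 0.156

Raoult's law: Kᵢ = Pᵢˢᵃᵗ/P = Pᵢˢᵃᵗ/58.2.
  K_1 = 106.6/58.2 = 1.83162, K_2 = 71.9/58.2 = 1.23540, K_3 = 28.1/58.2 = 0.48282
Rachford–Rice: g(ψ) = Σ zᵢ(Kᵢ−1)/(1+ψ(Kᵢ−1)) = 0.
g(0) = ΣzᵢKᵢ − 1 = 0.049 and g(1) = 1 − Σzᵢ/Kᵢ = -0.318, so a root lies in (0, 1).
Newton iteration, ψ⁰ = 0.51:
  ψ = 0.510: g = -0.1093, g' = -0.329 → ψ = 0.178
  ψ = 0.178: g = -0.0067, g' = -0.303 → ψ = 0.156
Converged at ψ = 0.156.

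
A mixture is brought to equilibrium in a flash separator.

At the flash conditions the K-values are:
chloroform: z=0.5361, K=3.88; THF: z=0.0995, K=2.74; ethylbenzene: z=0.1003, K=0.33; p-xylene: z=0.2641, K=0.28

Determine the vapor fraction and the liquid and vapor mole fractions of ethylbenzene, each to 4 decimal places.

Let ψ = V/F and solve Σ zᵢ(Kᵢ−1)/(1+ψ(Kᵢ−1)) = 0.
g(0) = ΣzᵢKᵢ − 1 = 1.4597 and g(1) = 1 − Σzᵢ/Kᵢ = -0.4216, so a root lies in (0, 1).
Newton iteration, ψ⁰ = 0.31:
  ψ = 0.3100: g = 0.59857, g' = -1.6669 → ψ = 0.6691
  ψ = 0.6691: g = 0.11877, g' = -1.2410 → ψ = 0.7648
  ψ = 0.7648: g = -0.00463, g' = -1.3564 → ψ = 0.7614
Converged at ψ = 0.7614.
Compositions from xᵢ = zᵢ/(1+ψ(Kᵢ−1)), yᵢ = Kᵢxᵢ:
  chloroform: x = 0.1679, y = 0.6515
  THF: x = 0.0428, y = 0.1173
  ethylbenzene: x = 0.2047, y = 0.0676
  p-xylene: x = 0.5845, y = 0.1637

ψ = 0.7614, x_ethylbenzene = 0.2047, y_ethylbenzene = 0.0676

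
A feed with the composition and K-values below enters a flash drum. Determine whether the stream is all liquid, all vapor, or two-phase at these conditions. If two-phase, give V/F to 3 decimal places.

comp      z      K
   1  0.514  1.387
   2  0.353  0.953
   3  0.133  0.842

all vapor

ΣzᵢKᵢ = 1.161; Σzᵢ/Kᵢ = 0.899.
Since Σzᵢ/Kᵢ < 1 the mixture is above its dew point — single vapor phase.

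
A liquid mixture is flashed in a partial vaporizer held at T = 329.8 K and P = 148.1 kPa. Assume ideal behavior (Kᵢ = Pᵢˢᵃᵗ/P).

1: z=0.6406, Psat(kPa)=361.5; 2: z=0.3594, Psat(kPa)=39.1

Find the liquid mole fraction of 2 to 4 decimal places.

x_2 = 0.6619

Raoult's law: Kᵢ = Pᵢˢᵃᵗ/P = Pᵢˢᵃᵗ/148.1.
  K_1 = 361.5/148.1 = 2.440918, K_2 = 39.1/148.1 = 0.264011
Newton–Raphson from ψ = 0.5:
  ψ = 0.5000: g = 0.11798, g' = -0.9367 → ψ = 0.6260
  ψ = 0.6260: g = -0.00515, g' = -1.0370 → ψ = 0.6210
Converged at ψ = 0.6210.
Compositions from xᵢ = zᵢ/(1+ψ(Kᵢ−1)), yᵢ = Kᵢxᵢ:
  1: x = 0.3381, y = 0.8252
  2: x = 0.6619, y = 0.1748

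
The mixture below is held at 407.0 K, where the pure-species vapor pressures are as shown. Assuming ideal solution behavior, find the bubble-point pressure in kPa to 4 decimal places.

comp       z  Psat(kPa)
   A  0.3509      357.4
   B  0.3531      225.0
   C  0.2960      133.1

Pbub = 244.2568 kPa

At the bubble point ψ → 0, so ΣzᵢKᵢ = 1 with Kᵢ = Pᵢˢᵃᵗ/P ⇒ P = ΣzᵢPᵢˢᵃᵗ.
P = 0.3509·357.4 + 0.3531·225.0 + 0.2960·133.1 = 244.2568 kPa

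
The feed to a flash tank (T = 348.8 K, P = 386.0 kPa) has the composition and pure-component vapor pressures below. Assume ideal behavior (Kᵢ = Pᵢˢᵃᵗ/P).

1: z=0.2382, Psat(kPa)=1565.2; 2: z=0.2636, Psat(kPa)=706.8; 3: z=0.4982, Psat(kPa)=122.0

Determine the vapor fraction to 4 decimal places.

ψ = 0.4231

Raoult's law: Kᵢ = Pᵢˢᵃᵗ/P = Pᵢˢᵃᵗ/386.0.
  K_1 = 1565.2/386.0 = 4.054922, K_2 = 706.8/386.0 = 1.831088, K_3 = 122.0/386.0 = 0.316062
Let ψ = V/F and solve Σ zᵢ(Kᵢ−1)/(1+ψ(Kᵢ−1)) = 0.
Feasibility: ΣzᵢKᵢ = 1.6060, Σzᵢ/Kᵢ = 1.7790 — both > 1, two phases present.
Iterate (Newton) starting at ψ = 0.5:
  ψ = 0.5000: g = -0.07514, g' = -0.9771 → ψ = 0.4231
Converged at ψ = 0.4231.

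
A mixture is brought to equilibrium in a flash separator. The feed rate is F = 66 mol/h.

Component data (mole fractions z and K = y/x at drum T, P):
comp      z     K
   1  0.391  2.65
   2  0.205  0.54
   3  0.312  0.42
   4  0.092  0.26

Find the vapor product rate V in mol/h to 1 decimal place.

Iterate (Newton) starting at β = 0.61:
  β = 0.610: g = -0.2137, g' = -0.767 → β = 0.331
  β = 0.331: g = -0.0084, g' = -0.755 → β = 0.320
Converged at β = 0.320.
Then V = β·F = 0.3203·66 = 21.1 mol/h and L = F − V = 44.9 mol/h.

V = 21.1 mol/h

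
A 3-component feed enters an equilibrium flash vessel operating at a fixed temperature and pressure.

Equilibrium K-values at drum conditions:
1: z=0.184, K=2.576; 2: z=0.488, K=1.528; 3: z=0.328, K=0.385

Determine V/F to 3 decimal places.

Newton–Raphson from V/F = 0.34:
  V/F = 0.340: g = 0.1522, g' = -0.490 → V/F = 0.651
  V/F = 0.651: g = -0.0014, g' = -0.532 → V/F = 0.648
Converged at V/F = 0.648.

V/F = 0.648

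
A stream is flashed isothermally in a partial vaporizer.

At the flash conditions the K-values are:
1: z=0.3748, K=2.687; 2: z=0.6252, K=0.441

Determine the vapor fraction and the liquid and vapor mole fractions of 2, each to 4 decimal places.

Rachford–Rice: g(ψ) = Σ zᵢ(Kᵢ−1)/(1+ψ(Kᵢ−1)) = 0.
Feasibility: ΣzᵢKᵢ = 1.2828, Σzᵢ/Kᵢ = 1.5572 — both > 1, two phases present.
Newton iteration, ψ⁰ = 0.48:
  ψ = 0.4800: g = -0.12827, g' = -0.6906 → ψ = 0.2943
  ψ = 0.2943: g = 0.00424, g' = -0.7562 → ψ = 0.2999
Converged at ψ = 0.2999.
Compositions from xᵢ = zᵢ/(1+ψ(Kᵢ−1)), yᵢ = Kᵢxᵢ:
  1: x = 0.2489, y = 0.6688
  2: x = 0.7511, y = 0.3312

ψ = 0.2999, x_2 = 0.7511, y_2 = 0.3312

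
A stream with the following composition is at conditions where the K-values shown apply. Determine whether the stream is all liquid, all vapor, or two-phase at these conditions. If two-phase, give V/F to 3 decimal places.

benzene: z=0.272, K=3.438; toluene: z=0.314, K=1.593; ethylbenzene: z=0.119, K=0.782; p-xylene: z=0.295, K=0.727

all vapor

ΣzᵢKᵢ = 1.743; Σzᵢ/Kᵢ = 0.834.
Since Σzᵢ/Kᵢ < 1 the mixture is above its dew point — single vapor phase.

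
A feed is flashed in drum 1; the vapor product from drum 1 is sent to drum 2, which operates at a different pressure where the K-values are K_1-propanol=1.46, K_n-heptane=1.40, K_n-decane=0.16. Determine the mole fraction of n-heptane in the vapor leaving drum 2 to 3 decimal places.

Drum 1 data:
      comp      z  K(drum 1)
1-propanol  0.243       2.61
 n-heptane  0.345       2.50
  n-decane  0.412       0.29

y_n-heptane (drum 2) = 0.549

Drum 1:
Rachford–Rice: g(ψ₁) = Σ zᵢ(Kᵢ−1)/(1+ψ₁(Kᵢ−1)) = 0.
Feasibility: ΣzᵢKᵢ = 1.616, Σzᵢ/Kᵢ = 1.652 — both > 1, two phases present.
Newton iteration, ψ₁⁰ = 0.5:
  ψ₁ = 0.500: g = 0.0589, g' = -0.946 → ψ₁ = 0.562
  ψ₁ = 0.562: g = -0.0009, g' = -0.977 → ψ₁ = 0.561
Converged at ψ₁ = 0.561.
Drum-1 compositions:
  1-propanol: x = 0.128, y = 0.333
  n-heptane: x = 0.187, y = 0.468
  n-decane: x = 0.685, y = 0.199
Drum-2 feed = drum-1 vapor: z₂ = (0.3331, 0.4682, 0.1987).
Drum 2:
Material balance + equilibrium reduce to Σ zᵢ(Kᵢ−1)/(1+ψ₂(Kᵢ−1)) = 0.
g(0) = ΣzᵢKᵢ − 1 = 0.174 and g(1) = 1 − Σzᵢ/Kᵢ = -0.804, so a root lies in (0, 1).
Newton–Raphson from ψ₂ = 0.49:
  ψ₂ = 0.490: g = -0.0020, g' = -0.504 → ψ₂ = 0.486
Converged at ψ₂ = 0.486.
  1-propanol: x = 0.272, y = 0.397
  n-heptane: x = 0.392, y = 0.549
  n-decane: x = 0.336, y = 0.054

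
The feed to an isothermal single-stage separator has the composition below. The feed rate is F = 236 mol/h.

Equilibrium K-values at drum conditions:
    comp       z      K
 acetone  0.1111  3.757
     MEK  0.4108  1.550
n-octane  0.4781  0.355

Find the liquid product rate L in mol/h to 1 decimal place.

L = 172.7 mol/h

Material balance + equilibrium reduce to Σ zᵢ(Kᵢ−1)/(1+V/F(Kᵢ−1)) = 0.
g(0) = ΣzᵢKᵢ − 1 = 0.2239 and g(1) = 1 − Σzᵢ/Kᵢ = -0.6414, so a root lies in (0, 1).
Iterate (Newton) starting at V/F = 0.61:
  V/F = 0.6100: g = -0.22501, g' = -0.7277 → V/F = 0.3008
  V/F = 0.3008: g = -0.02130, g' = -0.6500 → V/F = 0.2680
  V/F = 0.2680: g = 0.00022, g' = -0.6644 → V/F = 0.2684
Converged at V/F = 0.2684.
Then V = V/F·F = 0.2684·236 = 63.3 mol/h and L = F − V = 172.7 mol/h.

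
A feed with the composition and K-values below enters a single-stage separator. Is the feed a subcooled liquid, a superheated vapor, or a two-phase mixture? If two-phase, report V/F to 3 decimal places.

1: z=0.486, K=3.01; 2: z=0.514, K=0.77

superheated vapor

ΣzᵢKᵢ = 1.859; Σzᵢ/Kᵢ = 0.829.
Since Σzᵢ/Kᵢ < 1 the mixture is above its dew point — single vapor phase.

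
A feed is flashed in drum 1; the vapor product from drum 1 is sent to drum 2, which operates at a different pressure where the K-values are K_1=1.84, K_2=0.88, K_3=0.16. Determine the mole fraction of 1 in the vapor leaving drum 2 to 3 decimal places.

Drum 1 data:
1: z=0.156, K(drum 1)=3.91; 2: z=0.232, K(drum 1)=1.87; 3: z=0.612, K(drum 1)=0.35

y_1 (drum 2) = 0.623

Drum 1:
Material balance + equilibrium reduce to Σ zᵢ(Kᵢ−1)/(1+ψ₁(Kᵢ−1)) = 0.
g(0) = ΣzᵢKᵢ − 1 = 0.258 and g(1) = 1 − Σzᵢ/Kᵢ = -0.913, so a root lies in (0, 1).
Newton–Raphson from ψ₁ = 0.5:
  ψ₁ = 0.500: g = -0.2638, g' = -0.872 → ψ₁ = 0.198
  ψ₁ = 0.198: g = 0.0041, g' = -1.001 → ψ₁ = 0.202
Converged at ψ₁ = 0.202.
Drum-1 compositions:
  1: x = 0.098, y = 0.384
  2: x = 0.197, y = 0.369
  3: x = 0.704, y = 0.247
Drum-2 feed = drum-1 vapor: z₂ = (0.3844, 0.3691, 0.2465).
Drum 2:
Newton iteration, ψ₂⁰ = 0.43:
  ψ₂ = 0.430: g = -0.1336, g' = -0.579 → ψ₂ = 0.199
  ψ₂ = 0.199: g = -0.0174, g' = -0.455 → ψ₂ = 0.161
Converged at ψ₂ = 0.161.
  1: x = 0.339, y = 0.623
  2: x = 0.376, y = 0.331
  3: x = 0.285, y = 0.046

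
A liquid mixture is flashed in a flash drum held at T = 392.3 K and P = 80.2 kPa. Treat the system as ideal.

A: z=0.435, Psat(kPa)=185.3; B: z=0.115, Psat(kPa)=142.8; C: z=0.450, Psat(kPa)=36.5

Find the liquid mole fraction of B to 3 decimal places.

x_B = 0.077

Raoult's law: Kᵢ = Pᵢˢᵃᵗ/P = Pᵢˢᵃᵗ/80.2.
  K_A = 185.3/80.2 = 2.31047, K_B = 142.8/80.2 = 1.78055, K_C = 36.5/80.2 = 0.45511
Let ψ = V/F and solve Σ zᵢ(Kᵢ−1)/(1+ψ(Kᵢ−1)) = 0.
Check two-phase: ΣzᵢKᵢ = 1.415 > 1 and Σzᵢ/Kᵢ = 1.242 > 1, so g(0) = 0.415 > 0 and g(1) = -0.242 < 0.
Newton–Raphson from ψ = 0.42:
  ψ = 0.420: g = 0.1173, g' = -0.575 → ψ = 0.624
  ψ = 0.624: g = 0.0025, g' = -0.564 → ψ = 0.628
Converged at ψ = 0.628.
Compositions from xᵢ = zᵢ/(1+ψ(Kᵢ−1)), yᵢ = Kᵢxᵢ:
  A: x = 0.239, y = 0.551
  B: x = 0.077, y = 0.137
  C: x = 0.684, y = 0.311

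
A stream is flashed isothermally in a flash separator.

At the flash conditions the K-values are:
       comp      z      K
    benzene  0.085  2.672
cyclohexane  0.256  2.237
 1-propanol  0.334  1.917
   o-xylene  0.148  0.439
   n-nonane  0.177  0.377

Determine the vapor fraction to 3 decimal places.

ψ = 0.839

Material balance + equilibrium reduce to Σ zᵢ(Kᵢ−1)/(1+ψ(Kᵢ−1)) = 0.
Feasibility: ΣzᵢKᵢ = 1.572, Σzᵢ/Kᵢ = 1.127 — both > 1, two phases present.
Newton–Raphson from ψ = 0.5:
  ψ = 0.500: g = 0.2075, g' = -0.587 → ψ = 0.854
  ψ = 0.854: g = -0.0104, g' = -0.706 → ψ = 0.839
Converged at ψ = 0.839.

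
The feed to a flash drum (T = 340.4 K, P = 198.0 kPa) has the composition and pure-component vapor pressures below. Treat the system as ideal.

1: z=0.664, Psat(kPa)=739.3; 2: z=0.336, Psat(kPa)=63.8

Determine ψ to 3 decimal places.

Raoult's law: Kᵢ = Pᵢˢᵃᵗ/P = Pᵢˢᵃᵗ/198.0.
  K_1 = 739.3/198.0 = 3.73384, K_2 = 63.8/198.0 = 0.32222
Material balance + equilibrium reduce to Σ zᵢ(Kᵢ−1)/(1+ψ(Kᵢ−1)) = 0.
Feasibility: ΣzᵢKᵢ = 2.588, Σzᵢ/Kᵢ = 1.221 — both > 1, two phases present.
Iterate (Newton) starting at ψ = 0.52:
  ψ = 0.520: g = 0.3979, g' = -1.214 → ψ = 0.848
  ψ = 0.848: g = 0.0119, g' = -1.304 → ψ = 0.857
Converged at ψ = 0.857.

ψ = 0.857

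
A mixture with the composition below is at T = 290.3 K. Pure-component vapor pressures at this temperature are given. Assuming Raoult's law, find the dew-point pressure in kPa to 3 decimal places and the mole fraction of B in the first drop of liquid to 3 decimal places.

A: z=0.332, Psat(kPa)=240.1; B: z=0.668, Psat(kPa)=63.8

Pdew = 84.367 kPa, x_B = 0.883

At the dew point ψ → 1, so Σzᵢ/Kᵢ = 1 with Kᵢ = Pᵢˢᵃᵗ/P ⇒ 1/P = Σzᵢ/Pᵢˢᵃᵗ.
1/P = 0.332/240.1 + 0.668/63.8 = 0.011853 ⇒ P = 84.367 kPa
xᵢ = zᵢP/Pᵢˢᵃᵗ ⇒ x_B = 0.668·84.367/63.8 = 0.883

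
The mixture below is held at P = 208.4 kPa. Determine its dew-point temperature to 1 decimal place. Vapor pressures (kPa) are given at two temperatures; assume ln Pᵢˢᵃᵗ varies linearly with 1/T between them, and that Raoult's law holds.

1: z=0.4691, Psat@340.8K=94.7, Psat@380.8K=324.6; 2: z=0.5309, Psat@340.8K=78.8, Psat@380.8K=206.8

T = 373.4 K

Dew-point temperature: Σzᵢ·P/Pᵢˢᵃᵗ(T) = 1. Interpolate ln Pᵢˢᵃᵗ = aᵢ + bᵢ/T.
  T = 340.8 K: ΣzᵢP/Pᵢˢᵃᵗ = 2.4364
  T = 380.8 K: ΣzᵢP/Pᵢˢᵃᵗ = 0.8362
  T = 360.8 K: ΣzᵢP/Pᵢˢᵃᵗ = 1.3827
  T = 370.8 K: ΣzᵢP/Pᵢˢᵃᵗ = 1.0675
  T = 375.8 K: ΣzᵢP/Pᵢˢᵃᵗ = 0.9431
  T = 373.3 K: ΣzᵢP/Pᵢˢᵃᵗ = 1.0030
Interpolating between 373.3 K and 375.8 K gives T ≈ 373.4 K.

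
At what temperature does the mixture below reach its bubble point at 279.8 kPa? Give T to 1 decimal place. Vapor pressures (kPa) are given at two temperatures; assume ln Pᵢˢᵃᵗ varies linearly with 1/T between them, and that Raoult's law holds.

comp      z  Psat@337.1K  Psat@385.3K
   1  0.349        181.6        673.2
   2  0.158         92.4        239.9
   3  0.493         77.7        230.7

Bubble-point temperature: ΣzᵢPᵢˢᵃᵗ(T) = P. Interpolate ln Pᵢˢᵃᵗ = aᵢ + bᵢ/T.
  T = 337.1 K: ΣzᵢPᵢˢᵃᵗ = 116.28 kPa
  T = 385.3 K: ΣzᵢPᵢˢᵃᵗ = 386.59 kPa
  T = 361.2 K: ΣzᵢPᵢˢᵃᵗ = 220.21 kPa
  T = 373.2 K: ΣzᵢPᵢˢᵃᵗ = 293.95 kPa
  T = 367.2 K: ΣzᵢPᵢˢᵃᵗ = 254.99 kPa
  T = 370.2 K: ΣzᵢPᵢˢᵃᵗ = 273.93 kPa
  T = 371.7 K: ΣzᵢPᵢˢᵃᵗ = 283.80 kPa
Interpolating between 370.2 K and 371.7 K gives T ≈ 371.1 K.

T = 371.1 K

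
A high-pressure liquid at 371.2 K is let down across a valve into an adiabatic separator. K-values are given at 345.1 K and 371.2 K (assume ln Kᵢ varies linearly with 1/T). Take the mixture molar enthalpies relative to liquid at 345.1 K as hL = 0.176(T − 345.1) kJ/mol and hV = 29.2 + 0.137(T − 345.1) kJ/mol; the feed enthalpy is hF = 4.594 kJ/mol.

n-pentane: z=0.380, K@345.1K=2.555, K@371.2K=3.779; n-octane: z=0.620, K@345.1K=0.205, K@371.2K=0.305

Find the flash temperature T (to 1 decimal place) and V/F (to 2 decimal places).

Adiabatic flash: solve Rachford–Rice at each trial T, then check hF = ψ·hV(T) + (1−ψ)·hL(T).
  T = 345.1 K: K = (2.555, 0.205), RR gives ψ = 0.079, H_out = 2.315 kJ/mol
  T = 371.2 K: K = (3.779, 0.305), RR gives ψ = 0.324, H_out = 13.715 kJ/mol
  T = 358.1 K: K = (3.127, 0.252), RR gives ψ = 0.216, H_out = 8.495 kJ/mol
  T = 351.6 K: K = (2.832, 0.228), RR gives ψ = 0.154, H_out = 5.588 kJ/mol
  T = 348.4 K: K = (2.693, 0.216), RR gives ψ = 0.119, H_out = 4.032 kJ/mol
  T = 350.0 K: K = (2.762, 0.222), RR gives ψ = 0.136, H_out = 4.822 kJ/mol
Linear interpolation between T = 348.4 (H_out = 4.032) and T = 350.0 (H_out = 4.822) on hF = 4.594 gives T ≈ 349.5 K, at which ψ = 0.13.

T = 349.5 K, V/F = 0.13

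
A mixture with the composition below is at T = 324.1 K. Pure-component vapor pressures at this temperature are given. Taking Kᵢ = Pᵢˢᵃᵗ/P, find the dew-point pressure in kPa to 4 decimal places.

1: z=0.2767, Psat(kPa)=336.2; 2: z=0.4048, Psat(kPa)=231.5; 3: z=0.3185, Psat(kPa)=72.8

Pdew = 143.9549 kPa

At the dew point ψ → 1, so Σzᵢ/Kᵢ = 1 with Kᵢ = Pᵢˢᵃᵗ/P ⇒ 1/P = Σzᵢ/Pᵢˢᵃᵗ.
1/P = 0.2767/336.2 + 0.4048/231.5 + 0.3185/72.8 = 0.0069466 ⇒ P = 143.9549 kPa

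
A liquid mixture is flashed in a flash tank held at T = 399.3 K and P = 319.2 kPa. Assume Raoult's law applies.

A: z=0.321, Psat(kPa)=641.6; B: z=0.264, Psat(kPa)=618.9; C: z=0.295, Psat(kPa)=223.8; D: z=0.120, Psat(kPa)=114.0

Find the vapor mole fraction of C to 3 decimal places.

y_C = 0.283

Raoult's law: Kᵢ = Pᵢˢᵃᵗ/P = Pᵢˢᵃᵗ/319.2.
  K_A = 641.6/319.2 = 2.01003, K_B = 618.9/319.2 = 1.93891, K_C = 223.8/319.2 = 0.70113, K_D = 114.0/319.2 = 0.35714
Iterate (Newton) starting at ψ = 0.5:
  ψ = 0.500: g = 0.1668, g' = -0.396 → ψ = 0.921
  ψ = 0.921: g = -0.0097, g' = -0.503 → ψ = 0.901
Converged at ψ = 0.901.
Compositions from xᵢ = zᵢ/(1+ψ(Kᵢ−1)), yᵢ = Kᵢxᵢ:
  A: x = 0.168, y = 0.338
  B: x = 0.143, y = 0.277
  C: x = 0.404, y = 0.283
  D: x = 0.285, y = 0.102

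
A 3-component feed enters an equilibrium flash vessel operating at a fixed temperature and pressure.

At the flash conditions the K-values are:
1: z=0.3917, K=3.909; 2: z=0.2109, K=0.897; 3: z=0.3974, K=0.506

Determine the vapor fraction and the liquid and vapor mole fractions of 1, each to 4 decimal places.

ψ = 0.7898, x_1 = 0.1188, y_1 = 0.4643

Rachford–Rice: g(ψ) = Σ zᵢ(Kᵢ−1)/(1+ψ(Kᵢ−1)) = 0.
Check two-phase: ΣzᵢKᵢ = 1.9214 > 1 and Σzᵢ/Kᵢ = 1.1207 > 1, so g(0) = 0.9214 > 0 and g(1) = -0.1207 < 0.
Iterate (Newton) starting at ψ = 0.5:
  ψ = 0.5000: g = 0.18062, g' = -0.7237 → ψ = 0.7496
  ψ = 0.7496: g = 0.02297, g' = -0.5749 → ψ = 0.7895
  ψ = 0.7895: g = 0.00014, g' = -0.5683 → ψ = 0.7898
Converged at ψ = 0.7898.
Compositions from xᵢ = zᵢ/(1+ψ(Kᵢ−1)), yᵢ = Kᵢxᵢ:
  1: x = 0.1188, y = 0.4643
  2: x = 0.2296, y = 0.2059
  3: x = 0.6516, y = 0.3297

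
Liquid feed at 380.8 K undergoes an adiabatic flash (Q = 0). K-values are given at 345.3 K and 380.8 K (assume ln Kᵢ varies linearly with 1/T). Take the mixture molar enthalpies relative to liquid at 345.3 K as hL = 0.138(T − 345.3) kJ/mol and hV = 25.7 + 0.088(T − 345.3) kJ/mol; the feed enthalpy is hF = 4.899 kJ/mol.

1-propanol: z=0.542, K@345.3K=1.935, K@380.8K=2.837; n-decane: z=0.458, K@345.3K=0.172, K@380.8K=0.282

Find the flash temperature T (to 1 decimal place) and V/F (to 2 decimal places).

Adiabatic flash: solve Rachford–Rice at each trial T, then check hF = ψ·hV(T) + (1−ψ)·hL(T).
  T = 345.3 K: K = (1.935, 0.172), RR gives ψ = 0.165, H_out = 4.234 kJ/mol
  T = 380.8 K: K = (2.837, 0.282), RR gives ψ = 0.506, H_out = 16.994 kJ/mol
  T = 363.1 K: K = (2.366, 0.223), RR gives ψ = 0.362, H_out = 11.448 kJ/mol
  T = 354.2 K: K = (2.145, 0.197), RR gives ψ = 0.275, H_out = 8.164 kJ/mol
  T = 349.8 K: K = (2.040, 0.184), RR gives ψ = 0.224, H_out = 6.325 kJ/mol
  T = 347.6 K: K = (1.988, 0.178), RR gives ψ = 0.196, H_out = 5.333 kJ/mol
Linear interpolation between T = 345.3 (H_out = 4.234) and T = 347.6 (H_out = 5.333) on hF = 4.899 gives T ≈ 346.7 K, at which ψ = 0.18.

T = 346.7 K, V/F = 0.18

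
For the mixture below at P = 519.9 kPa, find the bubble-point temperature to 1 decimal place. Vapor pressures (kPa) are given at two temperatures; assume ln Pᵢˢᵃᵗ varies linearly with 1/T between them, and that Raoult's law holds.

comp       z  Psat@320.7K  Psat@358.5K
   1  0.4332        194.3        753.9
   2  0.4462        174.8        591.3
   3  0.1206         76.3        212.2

T = 353.0 K

Bubble-point temperature: ΣzᵢPᵢˢᵃᵗ(T) = P. Interpolate ln Pᵢˢᵃᵗ = aᵢ + bᵢ/T.
  T = 320.7 K: ΣzᵢPᵢˢᵃᵗ = 171.37 kPa
  T = 358.5 K: ΣzᵢPᵢˢᵃᵗ = 616.02 kPa
  T = 339.6 K: ΣzᵢPᵢˢᵃᵗ = 336.36 kPa
  T = 349.1 K: ΣzᵢPᵢˢᵃᵗ = 459.58 kPa
  T = 353.8 K: ΣzᵢPᵢˢᵃᵗ = 533.09 kPa
  T = 351.5 K: ΣzᵢPᵢˢᵃᵗ = 495.99 kPa
Interpolating between 351.5 K and 353.8 K gives T ≈ 353.0 K.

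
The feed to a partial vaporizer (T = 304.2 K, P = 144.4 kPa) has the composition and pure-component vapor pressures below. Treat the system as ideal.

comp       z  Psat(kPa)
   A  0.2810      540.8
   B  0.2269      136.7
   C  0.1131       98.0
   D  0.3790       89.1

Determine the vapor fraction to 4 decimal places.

ψ = 0.7170

Raoult's law: Kᵢ = Pᵢˢᵃᵗ/P = Pᵢˢᵃᵗ/144.4.
  K_A = 540.8/144.4 = 3.745152, K_B = 136.7/144.4 = 0.946676, K_C = 98.0/144.4 = 0.678670, K_D = 89.1/144.4 = 0.617036
Rachford–Rice: g(ψ) = Σ zᵢ(Kᵢ−1)/(1+ψ(Kᵢ−1)) = 0.
Feasibility: ΣzᵢKᵢ = 1.5778, Σzᵢ/Kᵢ = 1.0956 — both > 1, two phases present.
Newton iteration, ψ⁰ = 0.33:
  ψ = 0.3300: g = 0.18563, g' = -0.6711 → ψ = 0.6066
  ψ = 0.6066: g = 0.04271, g' = -0.4111 → ψ = 0.7105
  ψ = 0.7105: g = 0.00238, g' = -0.3685 → ψ = 0.7170
Converged at ψ = 0.7170.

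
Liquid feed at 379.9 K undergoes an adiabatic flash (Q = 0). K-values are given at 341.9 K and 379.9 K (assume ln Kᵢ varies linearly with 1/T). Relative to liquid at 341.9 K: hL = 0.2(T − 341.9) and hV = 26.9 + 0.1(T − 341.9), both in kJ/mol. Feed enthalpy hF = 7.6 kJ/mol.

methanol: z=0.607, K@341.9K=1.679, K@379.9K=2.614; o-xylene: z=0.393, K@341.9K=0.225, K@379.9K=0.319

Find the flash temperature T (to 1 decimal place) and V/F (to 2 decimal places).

Adiabatic flash: solve Rachford–Rice at each trial T, then check hF = ψ·hV(T) + (1−ψ)·hL(T).
  T = 341.9 K: K = (1.679, 0.225), RR gives ψ = 0.204, H_out = 5.499 kJ/mol
  T = 379.9 K: K = (2.614, 0.319), RR gives ψ = 0.648, H_out = 22.565 kJ/mol
  T = 360.9 K: K = (2.120, 0.270), RR gives ψ = 0.481, H_out = 15.823 kJ/mol
  T = 351.4 K: K = (1.892, 0.247), RR gives ψ = 0.366, H_out = 11.398 kJ/mol
  T = 346.6 K: K = (1.783, 0.236), RR gives ψ = 0.292, H_out = 8.668 kJ/mol
  T = 344.2 K: K = (1.729, 0.230), RR gives ψ = 0.250, H_out = 7.123 kJ/mol
Linear interpolation between T = 344.2 (H_out = 7.123) and T = 346.6 (H_out = 8.668) on hF = 7.6 gives T ≈ 344.9 K, at which ψ = 0.26.

T = 344.9 K, V/F = 0.26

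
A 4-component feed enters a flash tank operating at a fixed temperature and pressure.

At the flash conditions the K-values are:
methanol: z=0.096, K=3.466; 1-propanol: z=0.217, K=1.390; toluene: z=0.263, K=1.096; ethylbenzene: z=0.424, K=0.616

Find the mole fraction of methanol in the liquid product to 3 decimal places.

Newton–Raphson from β = 0.48:
  β = 0.480: g = 0.0042, g' = -0.242 → β = 0.497
  β = 0.497: g = 0.0000, g' = -0.239 → β = 0.498
Converged at β = 0.498.
Compositions from xᵢ = zᵢ/(1+β(Kᵢ−1)), yᵢ = Kᵢxᵢ:
  methanol: x = 0.043, y = 0.149
  1-propanol: x = 0.182, y = 0.253
  toluene: x = 0.251, y = 0.275
  ethylbenzene: x = 0.524, y = 0.323

x_methanol = 0.043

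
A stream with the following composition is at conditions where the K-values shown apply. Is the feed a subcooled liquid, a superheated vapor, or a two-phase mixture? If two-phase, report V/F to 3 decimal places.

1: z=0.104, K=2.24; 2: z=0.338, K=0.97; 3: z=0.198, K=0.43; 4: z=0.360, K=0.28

ΣzᵢKᵢ = 0.747; Σzᵢ/Kᵢ = 2.141.
Since ΣzᵢKᵢ < 1 the mixture is below its bubble point — single liquid phase.

subcooled liquid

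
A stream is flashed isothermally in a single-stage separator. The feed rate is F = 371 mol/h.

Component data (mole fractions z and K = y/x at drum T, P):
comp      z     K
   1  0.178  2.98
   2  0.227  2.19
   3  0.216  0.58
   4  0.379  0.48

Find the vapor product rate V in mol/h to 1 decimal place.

Iterate (Newton) starting at V/F = 0.5:
  V/F = 0.500: g = -0.0347, g' = -0.551 → V/F = 0.437
  V/F = 0.437: g = 0.0005, g' = -0.568 → V/F = 0.438
Converged at V/F = 0.438.
Then V = V/F·F = 0.4379·371 = 162.5 mol/h and L = F − V = 208.5 mol/h.

V = 162.5 mol/h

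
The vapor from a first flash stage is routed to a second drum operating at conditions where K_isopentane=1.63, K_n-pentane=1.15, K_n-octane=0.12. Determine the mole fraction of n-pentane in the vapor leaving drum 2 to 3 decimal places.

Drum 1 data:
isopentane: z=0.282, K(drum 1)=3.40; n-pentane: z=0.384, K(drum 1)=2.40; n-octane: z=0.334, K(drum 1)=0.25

y_n-pentane (drum 2) = 0.504

Drum 1:
Let ψ₁ = V/F and solve Σ zᵢ(Kᵢ−1)/(1+ψ₁(Kᵢ−1)) = 0.
Feasibility: ΣzᵢKᵢ = 1.964, Σzᵢ/Kᵢ = 1.579 — both > 1, two phases present.
Iterate (Newton) starting at ψ₁ = 0.5:
  ψ₁ = 0.500: g = 0.2231, g' = -1.077 → ψ₁ = 0.707
  ψ₁ = 0.707: g = -0.0123, g' = -1.265 → ψ₁ = 0.697
Converged at ψ₁ = 0.697.
Drum-1 compositions:
  isopentane: x = 0.105, y = 0.359
  n-pentane: x = 0.194, y = 0.466
  n-octane: x = 0.700, y = 0.175
Drum-2 feed = drum-1 vapor: z₂ = (0.3586, 0.4663, 0.1751).
Drum 2:
Rachford–Rice: g(ψ₂) = Σ zᵢ(Kᵢ−1)/(1+ψ₂(Kᵢ−1)) = 0.
g(0) = ΣzᵢKᵢ − 1 = 0.142 and g(1) = 1 − Σzᵢ/Kᵢ = -1.084, so a root lies in (0, 1).
Iterate (Newton) starting at ψ₂ = 0.65:
  ψ₂ = 0.650: g = -0.1359, g' = -0.820 → ψ₂ = 0.484
  ψ₂ = 0.484: g = -0.0302, g' = -0.504 → ψ₂ = 0.425
  ψ₂ = 0.425: g = -0.0019, g' = -0.443 → ψ₂ = 0.420
Converged at ψ₂ = 0.420.
  isopentane: x = 0.284, y = 0.462
  n-pentane: x = 0.439, y = 0.504
  n-octane: x = 0.278, y = 0.033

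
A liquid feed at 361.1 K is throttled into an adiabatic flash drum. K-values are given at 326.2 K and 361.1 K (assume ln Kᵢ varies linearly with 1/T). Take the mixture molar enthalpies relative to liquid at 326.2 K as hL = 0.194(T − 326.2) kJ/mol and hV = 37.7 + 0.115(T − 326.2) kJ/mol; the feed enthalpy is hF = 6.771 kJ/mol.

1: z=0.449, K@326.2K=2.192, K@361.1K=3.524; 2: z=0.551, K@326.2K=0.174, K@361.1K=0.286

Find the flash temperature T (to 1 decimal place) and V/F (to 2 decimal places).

Adiabatic flash: solve Rachford–Rice at each trial T, then check hF = ψ·hV(T) + (1−ψ)·hL(T).
  T = 326.2 K: K = (2.192, 0.174), RR gives ψ = 0.081, H_out = 3.066 kJ/mol
  T = 361.1 K: K = (3.524, 0.286), RR gives ψ = 0.411, H_out = 21.116 kJ/mol
  T = 343.6 K: K = (2.811, 0.226), RR gives ψ = 0.276, H_out = 13.390 kJ/mol
  T = 334.9 K: K = (2.490, 0.199), RR gives ψ = 0.191, H_out = 8.748 kJ/mol
  T = 330.5 K: K = (2.337, 0.186), RR gives ψ = 0.139, H_out = 6.042 kJ/mol
  T = 332.7 K: K = (2.413, 0.192), RR gives ψ = 0.166, H_out = 7.432 kJ/mol
  T = 331.6 K: K = (2.375, 0.189), RR gives ψ = 0.153, H_out = 6.747 kJ/mol
Linear interpolation between T = 331.6 (H_out = 6.747) and T = 332.7 (H_out = 7.432) on hF = 6.771 gives T ≈ 331.6 K, at which ψ = 0.15.

T = 331.6 K, V/F = 0.15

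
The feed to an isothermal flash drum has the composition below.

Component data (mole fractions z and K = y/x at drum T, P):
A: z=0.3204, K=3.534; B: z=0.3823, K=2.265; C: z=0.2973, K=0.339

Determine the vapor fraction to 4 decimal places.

Rachford–Rice: g(ψ) = Σ zᵢ(Kᵢ−1)/(1+ψ(Kᵢ−1)) = 0.
g(0) = ΣzᵢKᵢ − 1 = 1.0990 and g(1) = 1 − Σzᵢ/Kᵢ = -0.1364, so a root lies in (0, 1).
Iterate (Newton) starting at ψ = 0.37:
  ψ = 0.3700: g = 0.48831, g' = -1.0595 → ψ = 0.8309
  ψ = 0.8309: g = 0.06128, g' = -0.9980 → ψ = 0.8923
  ψ = 0.8923: g = -0.00293, g' = -1.1005 → ψ = 0.8896
Converged at ψ = 0.8896.

ψ = 0.8896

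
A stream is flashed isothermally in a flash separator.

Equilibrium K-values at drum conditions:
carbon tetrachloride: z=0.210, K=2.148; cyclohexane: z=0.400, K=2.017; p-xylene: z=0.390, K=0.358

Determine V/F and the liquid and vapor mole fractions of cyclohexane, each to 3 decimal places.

Material balance + equilibrium reduce to Σ zᵢ(Kᵢ−1)/(1+V/F(Kᵢ−1)) = 0.
g(0) = ΣzᵢKᵢ − 1 = 0.398 and g(1) = 1 − Σzᵢ/Kᵢ = -0.385, so a root lies in (0, 1).
Newton iteration, V/F⁰ = 0.68:
  V/F = 0.680: g = -0.0685, g' = -0.738 → V/F = 0.587
  V/F = 0.587: g = -0.0032, g' = -0.675 → V/F = 0.582
Converged at V/F = 0.582.
Compositions from xᵢ = zᵢ/(1+V/F(Kᵢ−1)), yᵢ = Kᵢxᵢ:
  carbon tetrachloride: x = 0.126, y = 0.270
  cyclohexane: x = 0.251, y = 0.507
  p-xylene: x = 0.623, y = 0.223

V/F = 0.582, x_cyclohexane = 0.251, y_cyclohexane = 0.507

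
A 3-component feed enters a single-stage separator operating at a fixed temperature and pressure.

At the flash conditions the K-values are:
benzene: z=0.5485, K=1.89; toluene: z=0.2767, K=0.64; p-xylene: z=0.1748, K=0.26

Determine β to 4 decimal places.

Rachford–Rice: g(β) = Σ zᵢ(Kᵢ−1)/(1+β(Kᵢ−1)) = 0.
g(0) = ΣzᵢKᵢ − 1 = 0.2592 and g(1) = 1 − Σzᵢ/Kᵢ = -0.3949, so a root lies in (0, 1).
Newton iteration, β⁰ = 0.51:
  β = 0.5100: g = 0.00599, g' = -0.5063 → β = 0.5218
Converged at β = 0.5218.

β = 0.5218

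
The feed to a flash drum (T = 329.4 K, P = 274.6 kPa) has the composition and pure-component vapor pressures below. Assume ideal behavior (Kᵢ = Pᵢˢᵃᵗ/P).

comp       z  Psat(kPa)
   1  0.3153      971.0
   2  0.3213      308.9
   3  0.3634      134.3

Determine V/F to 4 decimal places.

V/F = 0.7727

Raoult's law: Kᵢ = Pᵢˢᵃᵗ/P = Pᵢˢᵃᵗ/274.6.
  K_1 = 971.0/274.6 = 3.536052, K_2 = 308.9/274.6 = 1.124909, K_3 = 134.3/274.6 = 0.489075
Rachford–Rice: g(V/F) = Σ zᵢ(Kᵢ−1)/(1+V/F(Kᵢ−1)) = 0.
g(0) = ΣzᵢKᵢ − 1 = 0.6541 and g(1) = 1 − Σzᵢ/Kᵢ = -0.1178, so a root lies in (0, 1).
Newton iteration, V/F⁰ = 0.5:
  V/F = 0.5000: g = 0.14096, g' = -0.5698 → V/F = 0.7474
  V/F = 0.7474: g = 0.01251, g' = -0.4944 → V/F = 0.7727
Converged at V/F = 0.7727.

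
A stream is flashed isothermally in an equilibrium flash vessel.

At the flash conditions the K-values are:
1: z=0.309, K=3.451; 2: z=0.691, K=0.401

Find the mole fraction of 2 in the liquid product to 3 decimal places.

x_2 = 0.804

Material balance + equilibrium reduce to Σ zᵢ(Kᵢ−1)/(1+ψ(Kᵢ−1)) = 0.
Check two-phase: ΣzᵢKᵢ = 1.343 > 1 and Σzᵢ/Kᵢ = 1.813 > 1, so g(0) = 0.343 > 0 and g(1) = -0.813 < 0.
Binary case is linear: z₁(K₁−1)(1+ψ(K₂−1)) + z₂(K₂−1)(1+ψ(K₁−1)) = 0
⇒ ψ = [z₁(K₁−1)+z₂(K₂−1)] / [−(K₁−1)(K₂−1)] = 0.3435/1.4681 = 0.234
Compositions from xᵢ = zᵢ/(1+ψ(Kᵢ−1)), yᵢ = Kᵢxᵢ:
  1: x = 0.196, y = 0.678
  2: x = 0.804, y = 0.322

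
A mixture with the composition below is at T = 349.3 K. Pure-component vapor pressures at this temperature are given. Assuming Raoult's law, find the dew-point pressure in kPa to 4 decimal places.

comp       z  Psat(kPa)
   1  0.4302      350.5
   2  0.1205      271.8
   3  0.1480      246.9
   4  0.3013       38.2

Pdew = 98.4485 kPa

At the dew point ψ → 1, so Σzᵢ/Kᵢ = 1 with Kᵢ = Pᵢˢᵃᵗ/P ⇒ 1/P = Σzᵢ/Pᵢˢᵃᵗ.
1/P = 0.4302/350.5 + 0.1205/271.8 + 0.1480/246.9 + 0.3013/38.2 = 0.0101576 ⇒ P = 98.4485 kPa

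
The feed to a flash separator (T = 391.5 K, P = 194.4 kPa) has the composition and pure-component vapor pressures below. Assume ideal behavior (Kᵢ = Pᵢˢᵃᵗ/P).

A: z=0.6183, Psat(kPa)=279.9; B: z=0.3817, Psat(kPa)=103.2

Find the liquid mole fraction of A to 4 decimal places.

x_A = 0.5161

Raoult's law: Kᵢ = Pᵢˢᵃᵗ/P = Pᵢˢᵃᵗ/194.4.
  K_A = 279.9/194.4 = 1.439815, K_B = 103.2/194.4 = 0.530864
Newton–Raphson from β = 0.5:
  β = 0.5000: g = -0.01103, g' = -0.2238 → β = 0.4507
  β = 0.4507: g = -0.00014, g' = -0.2184 → β = 0.4501
Converged at β = 0.4501.
Compositions from xᵢ = zᵢ/(1+β(Kᵢ−1)), yᵢ = Kᵢxᵢ:
  A: x = 0.5161, y = 0.7431
  B: x = 0.4839, y = 0.2569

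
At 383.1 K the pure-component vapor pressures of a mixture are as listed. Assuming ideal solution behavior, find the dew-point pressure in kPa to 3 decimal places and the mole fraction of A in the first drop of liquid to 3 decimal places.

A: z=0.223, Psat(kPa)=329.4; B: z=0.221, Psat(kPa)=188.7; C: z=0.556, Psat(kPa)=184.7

Pdew = 205.827 kPa, x_A = 0.139

At the dew point ψ → 1, so Σzᵢ/Kᵢ = 1 with Kᵢ = Pᵢˢᵃᵗ/P ⇒ 1/P = Σzᵢ/Pᵢˢᵃᵗ.
1/P = 0.223/329.4 + 0.221/188.7 + 0.556/184.7 = 0.004858 ⇒ P = 205.827 kPa
xᵢ = zᵢP/Pᵢˢᵃᵗ ⇒ x_A = 0.223·205.827/329.4 = 0.139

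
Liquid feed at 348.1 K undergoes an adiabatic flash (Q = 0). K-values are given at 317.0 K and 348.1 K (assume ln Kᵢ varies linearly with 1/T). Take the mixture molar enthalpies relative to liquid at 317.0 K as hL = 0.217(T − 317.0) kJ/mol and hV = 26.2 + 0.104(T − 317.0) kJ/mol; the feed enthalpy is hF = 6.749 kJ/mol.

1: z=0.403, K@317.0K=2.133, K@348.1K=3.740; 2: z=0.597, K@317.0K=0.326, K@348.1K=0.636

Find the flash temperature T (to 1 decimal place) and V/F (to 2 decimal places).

Adiabatic flash: solve Rachford–Rice at each trial T, then check hF = ψ·hV(T) + (1−ψ)·hL(T).
  T = 317.0 K: K = (2.133, 0.326), RR gives ψ = 0.071, H_out = 1.860 kJ/mol
  T = 348.1 K: K = (3.740, 0.636), RR gives ψ = 0.889, H_out = 26.922 kJ/mol
  T = 332.6 K: K = (2.864, 0.463), RR gives ψ = 0.430, H_out = 13.899 kJ/mol
  T = 324.8 K: K = (2.481, 0.390), RR gives ψ = 0.258, H_out = 8.214 kJ/mol
  T = 320.9 K: K = (2.302, 0.357), RR gives ψ = 0.168, H_out = 5.183 kJ/mol
  T = 322.9 K: K = (2.393, 0.374), RR gives ψ = 0.215, H_out = 6.765 kJ/mol
Linear interpolation between T = 320.9 (H_out = 5.183) and T = 322.9 (H_out = 6.765) on hF = 6.749 gives T ≈ 322.9 K, at which ψ = 0.21.

T = 322.9 K, V/F = 0.21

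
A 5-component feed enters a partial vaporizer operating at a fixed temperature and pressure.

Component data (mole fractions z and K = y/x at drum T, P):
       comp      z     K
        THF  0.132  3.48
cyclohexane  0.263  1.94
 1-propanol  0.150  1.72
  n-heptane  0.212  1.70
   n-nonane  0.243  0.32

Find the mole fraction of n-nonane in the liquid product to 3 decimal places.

x_n-nonane = 0.588

Newton–Raphson from ψ = 0.5:
  ψ = 0.500: g = 0.2533, g' = -0.626 → ψ = 0.904
  ψ = 0.904: g = -0.0383, g' = -0.971 → ψ = 0.865
  ψ = 0.865: g = -0.0018, g' = -0.885 → ψ = 0.863
Converged at ψ = 0.863.
Compositions from xᵢ = zᵢ/(1+ψ(Kᵢ−1)), yᵢ = Kᵢxᵢ:
  THF: x = 0.042, y = 0.146
  cyclohexane: x = 0.145, y = 0.282
  1-propanol: x = 0.093, y = 0.159
  n-heptane: x = 0.132, y = 0.225
  n-nonane: x = 0.588, y = 0.188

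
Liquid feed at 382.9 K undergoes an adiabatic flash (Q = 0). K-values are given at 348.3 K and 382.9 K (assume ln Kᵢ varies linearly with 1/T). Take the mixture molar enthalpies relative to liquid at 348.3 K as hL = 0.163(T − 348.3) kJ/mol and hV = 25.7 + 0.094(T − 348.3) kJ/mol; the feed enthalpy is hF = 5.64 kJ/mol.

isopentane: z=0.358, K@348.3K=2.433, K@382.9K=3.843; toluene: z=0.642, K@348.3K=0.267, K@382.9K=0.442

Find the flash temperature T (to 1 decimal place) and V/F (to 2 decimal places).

T = 358.1 K, V/F = 0.16

Adiabatic flash: solve Rachford–Rice at each trial T, then check hF = ψ·hV(T) + (1−ψ)·hL(T).
  T = 348.3 K: K = (2.433, 0.267), RR gives ψ = 0.040, H_out = 1.038 kJ/mol
  T = 382.9 K: K = (3.843, 0.442), RR gives ψ = 0.416, H_out = 15.332 kJ/mol
  T = 365.6 K: K = (3.091, 0.348), RR gives ψ = 0.242, H_out = 8.745 kJ/mol
  T = 357.0 K: K = (2.752, 0.306), RR gives ψ = 0.149, H_out = 5.167 kJ/mol
  T = 361.3 K: K = (2.919, 0.326), RR gives ψ = 0.197, H_out = 7.001 kJ/mol
  T = 359.1 K: K = (2.833, 0.316), RR gives ψ = 0.173, H_out = 6.076 kJ/mol
Linear interpolation between T = 357.0 (H_out = 5.167) and T = 359.1 (H_out = 6.076) on hF = 5.64 gives T ≈ 358.1 K, at which ψ = 0.16.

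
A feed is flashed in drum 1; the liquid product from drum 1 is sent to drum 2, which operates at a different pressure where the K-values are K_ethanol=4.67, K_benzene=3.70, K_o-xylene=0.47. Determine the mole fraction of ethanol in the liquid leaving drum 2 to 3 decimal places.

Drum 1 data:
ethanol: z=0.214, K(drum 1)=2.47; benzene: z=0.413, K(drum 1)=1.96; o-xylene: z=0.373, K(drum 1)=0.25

x_ethanol (drum 2) = 0.040

Drum 1:
Newton iteration, ψ₁⁰ = 0.35:
  ψ₁ = 0.350: g = 0.1252, g' = -0.801 → ψ₁ = 0.506
  ψ₁ = 0.506: g = -0.0039, g' = -0.870 → ψ₁ = 0.502
Converged at ψ₁ = 0.502.
Drum-1 compositions:
  ethanol: x = 0.123, y = 0.304
  benzene: x = 0.279, y = 0.546
  o-xylene: x = 0.598, y = 0.150
Drum-2 feed = drum-1 liquid: z₂ = (0.1231, 0.2787, 0.5981).
Drum 2:
Let ψ₂ = V/F and solve Σ zᵢ(Kᵢ−1)/(1+ψ₂(Kᵢ−1)) = 0.
Feasibility: ΣzᵢKᵢ = 1.887, Σzᵢ/Kᵢ = 1.374 — both > 1, two phases present.
Newton iteration, ψ₂⁰ = 0.4:
  ψ₂ = 0.400: g = 0.1426, g' = -1.013 → ψ₂ = 0.541
  ψ₂ = 0.541: g = 0.0129, g' = -0.852 → ψ₂ = 0.556
Converged at ψ₂ = 0.556.
  ethanol: x = 0.040, y = 0.189
  benzene: x = 0.111, y = 0.412
  o-xylene: x = 0.848, y = 0.399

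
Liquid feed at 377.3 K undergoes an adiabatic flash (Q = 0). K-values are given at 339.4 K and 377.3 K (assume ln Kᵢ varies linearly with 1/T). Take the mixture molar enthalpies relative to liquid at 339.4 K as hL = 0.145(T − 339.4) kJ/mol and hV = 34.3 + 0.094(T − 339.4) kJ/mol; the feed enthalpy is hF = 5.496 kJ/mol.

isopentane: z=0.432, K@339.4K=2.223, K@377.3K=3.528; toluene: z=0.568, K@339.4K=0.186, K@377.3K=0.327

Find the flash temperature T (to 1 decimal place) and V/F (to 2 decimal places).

Adiabatic flash: solve Rachford–Rice at each trial T, then check hF = ψ·hV(T) + (1−ψ)·hL(T).
  T = 339.4 K: K = (2.223, 0.186), RR gives ψ = 0.066, H_out = 2.273 kJ/mol
  T = 377.3 K: K = (3.528, 0.327), RR gives ψ = 0.417, H_out = 19.000 kJ/mol
  T = 358.4 K: K = (2.837, 0.251), RR gives ψ = 0.267, H_out = 11.659 kJ/mol
  T = 348.9 K: K = (2.519, 0.217), RR gives ψ = 0.178, H_out = 7.387 kJ/mol
  T = 344.1 K: K = (2.367, 0.201), RR gives ψ = 0.125, H_out = 4.942 kJ/mol
  T = 346.5 K: K = (2.443, 0.209), RR gives ψ = 0.152, H_out = 6.195 kJ/mol
  T = 345.3 K: K = (2.405, 0.205), RR gives ψ = 0.139, H_out = 5.576 kJ/mol
Linear interpolation between T = 344.1 (H_out = 4.942) and T = 345.3 (H_out = 5.576) on hF = 5.496 gives T ≈ 345.1 K, at which ψ = 0.14.

T = 345.1 K, V/F = 0.14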